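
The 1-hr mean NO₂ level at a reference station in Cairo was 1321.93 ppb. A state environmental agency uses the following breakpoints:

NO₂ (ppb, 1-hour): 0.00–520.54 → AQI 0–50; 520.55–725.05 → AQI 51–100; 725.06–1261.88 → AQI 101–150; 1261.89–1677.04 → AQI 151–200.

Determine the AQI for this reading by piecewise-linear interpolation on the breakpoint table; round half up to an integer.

158

NO₂ 1321.93: bracket 1261.89–1677.04 → index 151–200; slope 49/415.15, offset 60.04.
AQI = 151 + 49/415.15·60.04 ≈ 158.09 ⇒ 158.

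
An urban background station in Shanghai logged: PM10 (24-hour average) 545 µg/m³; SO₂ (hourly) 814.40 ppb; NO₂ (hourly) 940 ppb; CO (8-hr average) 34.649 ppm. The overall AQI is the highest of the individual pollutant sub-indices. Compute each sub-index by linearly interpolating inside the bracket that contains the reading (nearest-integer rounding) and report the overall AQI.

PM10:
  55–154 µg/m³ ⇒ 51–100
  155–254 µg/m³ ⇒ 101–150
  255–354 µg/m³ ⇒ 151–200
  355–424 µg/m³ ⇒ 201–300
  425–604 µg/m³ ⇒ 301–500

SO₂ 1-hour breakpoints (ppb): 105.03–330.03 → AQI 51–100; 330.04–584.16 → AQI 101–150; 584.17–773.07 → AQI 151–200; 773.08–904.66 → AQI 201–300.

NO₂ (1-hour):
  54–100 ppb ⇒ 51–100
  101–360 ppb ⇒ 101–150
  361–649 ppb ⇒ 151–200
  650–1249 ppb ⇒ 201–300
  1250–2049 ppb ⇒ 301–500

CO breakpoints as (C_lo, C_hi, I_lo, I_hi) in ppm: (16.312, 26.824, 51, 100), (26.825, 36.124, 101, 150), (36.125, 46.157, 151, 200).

PM10 545: bracket 425–604 → index 301–500; slope 199/179, offset 120.
AQI = 301 + 199/179·120 ≈ 434.41 ⇒ 434.
SO₂ 814.40: bracket 773.08–904.66 → index 201–300; slope 99/131.58, offset 41.32.
AQI = 201 + 99/131.58·41.32 ≈ 232.09 ⇒ 232.
NO₂: row 650–1249 (AQI 201–300). (300−201)·(940−650)/(1249−650) + 201 = 99·290/599 + 201 ≈ 248.93 → 249.
CO: 34.649 lies in 26.825–36.124, so I_lo=101, I_hi=150, C_lo=26.825, C_hi=36.124.
(150−101)/(36.124−26.825) × (34.649−26.825) + 101 = 49/9.299 × 7.824 + 101 ≈ 142.23 → 142.
Sub-indices: PM10→434, SO₂→232, NO₂→249, CO→142. Overall AQI = max = 434; dominant pollutant is PM10.
AQI 434: Hazardous.

434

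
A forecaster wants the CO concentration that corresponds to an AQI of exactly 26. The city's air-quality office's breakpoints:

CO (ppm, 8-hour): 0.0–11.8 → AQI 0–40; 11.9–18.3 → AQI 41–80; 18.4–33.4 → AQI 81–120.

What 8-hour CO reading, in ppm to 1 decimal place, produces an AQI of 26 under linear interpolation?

7.7

AQI 26 lies in the 0–40 band, which corresponds to 0.0–11.8 ppm.
C = 0.0 + (26−0)×(11.8−0.0)/(40−0) = 0.0 + 26×11.8/40 ≈ 7.670 ppm → 7.7 ppm to 1 dp.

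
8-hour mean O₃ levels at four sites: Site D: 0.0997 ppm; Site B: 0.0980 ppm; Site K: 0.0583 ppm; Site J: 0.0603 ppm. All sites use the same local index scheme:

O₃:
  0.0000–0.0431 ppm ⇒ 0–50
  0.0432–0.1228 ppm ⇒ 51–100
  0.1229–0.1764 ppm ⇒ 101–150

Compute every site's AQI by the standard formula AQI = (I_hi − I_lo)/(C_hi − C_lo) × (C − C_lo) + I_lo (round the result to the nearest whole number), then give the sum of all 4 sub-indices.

Site D: row 0.0432–0.1228 (AQI 51–100). (100−51)·(0.0997−0.0432)/(0.1228−0.0432) + 51 = 49·0.0565/0.0796 + 51 ≈ 85.78 → 86.
Site B: 0.0980 lies in 0.0432–0.1228, so I_lo=51, I_hi=100, C_lo=0.0432, C_hi=0.1228.
(100−51)/(0.1228−0.0432) × (0.0980−0.0432) + 51 = 49/0.0796 × 0.0548 + 51 ≈ 84.73 → 85.
Site K: row 0.0432–0.1228 (AQI 51–100). (100−51)·(0.0583−0.0432)/(0.1228−0.0432) + 51 = 49·0.0151/0.0796 + 51 ≈ 60.30 → 60.
Site J: row 0.0432–0.1228 (AQI 51–100). (100−51)·(0.0603−0.0432)/(0.1228−0.0432) + 51 = 49·0.0171/0.0796 + 51 ≈ 61.53 → 62.
AQIs: Site D=86, Site B=85, Site K=60, Site J=62. Sum = 86 + 85 + 60 + 62 = 293.

293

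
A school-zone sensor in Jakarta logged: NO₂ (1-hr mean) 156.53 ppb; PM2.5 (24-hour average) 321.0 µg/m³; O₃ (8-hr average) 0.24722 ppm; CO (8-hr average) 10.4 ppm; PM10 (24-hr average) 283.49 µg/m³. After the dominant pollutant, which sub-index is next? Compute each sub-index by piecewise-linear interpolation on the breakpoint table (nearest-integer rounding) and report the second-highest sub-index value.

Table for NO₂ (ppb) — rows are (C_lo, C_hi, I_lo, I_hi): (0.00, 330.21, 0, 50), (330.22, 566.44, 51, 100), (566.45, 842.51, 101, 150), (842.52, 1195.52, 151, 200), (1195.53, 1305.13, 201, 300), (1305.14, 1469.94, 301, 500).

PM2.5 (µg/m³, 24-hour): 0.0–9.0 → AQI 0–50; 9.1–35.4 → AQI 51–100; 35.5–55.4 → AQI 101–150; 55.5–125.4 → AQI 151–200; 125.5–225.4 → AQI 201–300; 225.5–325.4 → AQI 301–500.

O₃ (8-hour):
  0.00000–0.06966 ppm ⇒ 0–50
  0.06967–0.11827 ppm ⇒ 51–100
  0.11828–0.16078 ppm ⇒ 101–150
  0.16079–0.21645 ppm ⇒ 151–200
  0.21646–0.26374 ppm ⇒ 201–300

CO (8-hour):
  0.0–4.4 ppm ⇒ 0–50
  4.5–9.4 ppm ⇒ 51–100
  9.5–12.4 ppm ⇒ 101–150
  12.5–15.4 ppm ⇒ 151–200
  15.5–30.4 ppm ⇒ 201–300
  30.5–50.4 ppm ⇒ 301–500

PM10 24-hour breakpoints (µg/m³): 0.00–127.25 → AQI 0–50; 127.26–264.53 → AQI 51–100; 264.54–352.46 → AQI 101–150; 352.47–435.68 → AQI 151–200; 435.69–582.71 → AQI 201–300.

NO₂: 156.53 lies in 0.00–330.21, so I_lo=0, I_hi=50, C_lo=0.00, C_hi=330.21.
(50−0)/(330.21−0.00) × (156.53−0.00) + 0 = 50/330.21 × 156.53 + 0 ≈ 23.70 → 24.
PM2.5: row 225.5–325.4 (AQI 301–500). (500−301)·(321.0−225.5)/(325.4−225.5) + 301 = 199·95.5/99.9 + 301 ≈ 491.24 → 491.
O₃ 0.24722: bracket 0.21646–0.26374 → index 201–300; slope 99/0.04728, offset 0.03076.
AQI = 201 + 99/0.04728·0.03076 ≈ 265.41 ⇒ 265.
CO: 10.4 lies in 9.5–12.4, so I_lo=101, I_hi=150, C_lo=9.5, C_hi=12.4.
(150−101)/(12.4−9.5) × (10.4−9.5) + 101 = 49/2.9 × 0.9 + 101 ≈ 116.21 → 116.
PM10: 283.49 ∈ [264.54, 352.46] ↔ index [101, 150].
101 + (283.49−264.54)·(150−101)/(352.46−264.54) = 101 + 18.95·49/87.92 ≈ 111.56, so AQI = 112.
Sub-indices: NO₂→24, PM2.5→491, O₃→265, CO→116, PM10→112. Ranked high→low: 491, 265, 116, 112, 24. Second-highest sub-index = 265.

265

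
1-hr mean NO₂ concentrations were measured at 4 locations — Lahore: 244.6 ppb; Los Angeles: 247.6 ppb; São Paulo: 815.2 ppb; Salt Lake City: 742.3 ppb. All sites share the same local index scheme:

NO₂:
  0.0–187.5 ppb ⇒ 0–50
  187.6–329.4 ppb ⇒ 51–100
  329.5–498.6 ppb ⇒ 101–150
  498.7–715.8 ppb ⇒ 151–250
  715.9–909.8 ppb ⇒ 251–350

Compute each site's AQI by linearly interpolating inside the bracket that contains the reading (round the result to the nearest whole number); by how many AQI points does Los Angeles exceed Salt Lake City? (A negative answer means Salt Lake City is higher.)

-192

Lahore: 244.6 ∈ [187.6, 329.4] ↔ index [51, 100].
51 + (244.6−187.6)·(100−51)/(329.4−187.6) = 51 + 57.0·49/141.8 ≈ 70.70, so AQI = 71.
Los Angeles: 247.6 lies in 187.6–329.4, so I_lo=51, I_hi=100, C_lo=187.6, C_hi=329.4.
(100−51)/(329.4−187.6) × (247.6−187.6) + 51 = 49/141.8 × 60.0 + 51 ≈ 71.73 → 72.
São Paulo: 815.2 ∈ [715.9, 909.8] ↔ index [251, 350].
251 + (815.2−715.9)·(350−251)/(909.8−715.9) = 251 + 99.3·99/193.9 ≈ 301.70, so AQI = 302.
Salt Lake City 742.3: bracket 715.9–909.8 → index 251–350; slope 99/193.9, offset 26.4.
AQI = 251 + 99/193.9·26.4 ≈ 264.48 ⇒ 264.
AQIs: Lahore=71, Los Angeles=72, São Paulo=302, Salt Lake City=264. Los Angeles (72) − Salt Lake City (264) = -192.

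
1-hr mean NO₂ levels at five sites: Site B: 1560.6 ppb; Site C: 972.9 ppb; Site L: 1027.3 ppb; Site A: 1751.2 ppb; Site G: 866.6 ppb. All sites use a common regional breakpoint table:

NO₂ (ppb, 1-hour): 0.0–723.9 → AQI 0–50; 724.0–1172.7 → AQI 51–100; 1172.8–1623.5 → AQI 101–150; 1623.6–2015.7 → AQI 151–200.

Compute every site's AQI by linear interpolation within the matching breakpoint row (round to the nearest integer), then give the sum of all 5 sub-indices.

539

Site B: 1560.6 lies in 1172.8–1623.5, so I_lo=101, I_hi=150, C_lo=1172.8, C_hi=1623.5.
(150−101)/(1623.5−1172.8) × (1560.6−1172.8) + 101 = 49/450.7 × 387.8 + 101 ≈ 143.16 → 143.
Site C 972.9: bracket 724.0–1172.7 → index 51–100; slope 49/448.7, offset 248.9.
AQI = 51 + 49/448.7·248.9 ≈ 78.18 ⇒ 78.
Site L: 1027.3 lies in 724.0–1172.7, so I_lo=51, I_hi=100, C_lo=724.0, C_hi=1172.7.
(100−51)/(1172.7−724.0) × (1027.3−724.0) + 51 = 49/448.7 × 303.3 + 51 ≈ 84.12 → 84.
Site A: 1751.2 ∈ [1623.6, 2015.7] ↔ index [151, 200].
151 + (1751.2−1623.6)·(200−151)/(2015.7−1623.6) = 151 + 127.6·49/392.1 ≈ 166.95, so AQI = 167.
Site G: 866.6 ∈ [724.0, 1172.7] ↔ index [51, 100].
51 + (866.6−724.0)·(100−51)/(1172.7−724.0) = 51 + 142.6·49/448.7 ≈ 66.57, so AQI = 67.
AQIs: Site B=143, Site C=78, Site L=84, Site A=167, Site G=67. Sum = 143 + 78 + 84 + 167 + 67 = 539.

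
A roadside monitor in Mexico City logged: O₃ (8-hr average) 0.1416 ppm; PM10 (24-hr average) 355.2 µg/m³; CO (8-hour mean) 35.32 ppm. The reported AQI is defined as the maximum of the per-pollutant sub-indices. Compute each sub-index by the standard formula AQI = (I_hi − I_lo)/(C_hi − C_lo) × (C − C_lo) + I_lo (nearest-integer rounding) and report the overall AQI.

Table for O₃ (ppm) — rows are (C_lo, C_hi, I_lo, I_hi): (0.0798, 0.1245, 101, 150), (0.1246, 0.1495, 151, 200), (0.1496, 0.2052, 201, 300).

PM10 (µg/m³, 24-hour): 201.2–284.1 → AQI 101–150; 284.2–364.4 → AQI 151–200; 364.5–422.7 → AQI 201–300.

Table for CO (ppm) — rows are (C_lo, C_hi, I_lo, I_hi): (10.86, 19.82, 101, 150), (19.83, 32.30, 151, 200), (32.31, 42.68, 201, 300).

O₃: 0.1416 lies in 0.1246–0.1495, so I_lo=151, I_hi=200, C_lo=0.1246, C_hi=0.1495.
(200−151)/(0.1495−0.1246) × (0.1416−0.1246) + 151 = 49/0.0249 × 0.0170 + 151 ≈ 184.45 → 184.
PM10: 355.2 ∈ [284.2, 364.4] ↔ index [151, 200].
151 + (355.2−284.2)·(200−151)/(364.4−284.2) = 151 + 71.0·49/80.2 ≈ 194.38, so AQI = 194.
CO: row 32.31–42.68 (AQI 201–300). (300−201)·(35.32−32.31)/(42.68−32.31) + 201 = 99·3.01/10.37 + 201 ≈ 229.74 → 230.
Sub-indices: O₃→184, PM10→194, CO→230. Overall AQI = max = 230; dominant pollutant is CO.

230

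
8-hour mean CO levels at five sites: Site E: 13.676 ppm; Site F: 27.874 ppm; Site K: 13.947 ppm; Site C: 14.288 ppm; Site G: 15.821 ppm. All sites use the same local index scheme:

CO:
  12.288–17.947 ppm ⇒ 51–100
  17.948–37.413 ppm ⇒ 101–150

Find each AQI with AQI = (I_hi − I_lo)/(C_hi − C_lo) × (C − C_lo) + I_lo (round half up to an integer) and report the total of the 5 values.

404

Site E: row 12.288–17.947 (AQI 51–100). (100−51)·(13.676−12.288)/(17.947−12.288) + 51 = 49·1.388/5.659 + 51 ≈ 63.02 → 63.
Site F: 27.874 ∈ [17.948, 37.413] ↔ index [101, 150].
101 + (27.874−17.948)·(150−101)/(37.413−17.948) = 101 + 9.926·49/19.465 ≈ 125.99, so AQI = 126.
Site K: 13.947 ∈ [12.288, 17.947] ↔ index [51, 100].
51 + (13.947−12.288)·(100−51)/(17.947−12.288) = 51 + 1.659·49/5.659 ≈ 65.36, so AQI = 65.
Site C: 14.288 lies in 12.288–17.947, so I_lo=51, I_hi=100, C_lo=12.288, C_hi=17.947.
(100−51)/(17.947−12.288) × (14.288−12.288) + 51 = 49/5.659 × 2.000 + 51 ≈ 68.32 → 68.
Site G: 15.821 lies in 12.288–17.947, so I_lo=51, I_hi=100, C_lo=12.288, C_hi=17.947.
(100−51)/(17.947−12.288) × (15.821−12.288) + 51 = 49/5.659 × 3.533 + 51 ≈ 81.59 → 82.
AQIs: Site E=63, Site F=126, Site K=65, Site C=68, Site G=82. Sum = 63 + 126 + 65 + 68 + 82 = 404.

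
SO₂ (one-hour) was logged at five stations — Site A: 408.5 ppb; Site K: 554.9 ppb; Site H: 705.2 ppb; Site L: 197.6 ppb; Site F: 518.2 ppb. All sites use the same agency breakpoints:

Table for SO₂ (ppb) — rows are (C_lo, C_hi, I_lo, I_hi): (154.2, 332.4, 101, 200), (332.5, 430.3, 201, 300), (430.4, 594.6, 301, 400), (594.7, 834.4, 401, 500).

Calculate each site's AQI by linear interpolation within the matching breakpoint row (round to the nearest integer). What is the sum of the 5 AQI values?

1580

Site A: row 332.5–430.3 (AQI 201–300). (300−201)·(408.5−332.5)/(430.3−332.5) + 201 = 99·76.0/97.8 + 201 ≈ 277.93 → 278.
Site K: 554.9 lies in 430.4–594.6, so I_lo=301, I_hi=400, C_lo=430.4, C_hi=594.6.
(400−301)/(594.6−430.4) × (554.9−430.4) + 301 = 99/164.2 × 124.5 + 301 ≈ 376.06 → 376.
Site H: row 594.7–834.4 (AQI 401–500). (500−401)·(705.2−594.7)/(834.4−594.7) + 401 = 99·110.5/239.7 + 401 ≈ 446.64 → 447.
Site L 197.6: bracket 154.2–332.4 → index 101–200; slope 99/178.2, offset 43.4.
AQI = 101 + 99/178.2·43.4 ≈ 125.11 ⇒ 125.
Site F 518.2: bracket 430.4–594.6 → index 301–400; slope 99/164.2, offset 87.8.
AQI = 301 + 99/164.2·87.8 ≈ 353.94 ⇒ 354.
AQIs: Site A=278, Site K=376, Site H=447, Site L=125, Site F=354. Sum = 278 + 376 + 447 + 125 + 354 = 1580.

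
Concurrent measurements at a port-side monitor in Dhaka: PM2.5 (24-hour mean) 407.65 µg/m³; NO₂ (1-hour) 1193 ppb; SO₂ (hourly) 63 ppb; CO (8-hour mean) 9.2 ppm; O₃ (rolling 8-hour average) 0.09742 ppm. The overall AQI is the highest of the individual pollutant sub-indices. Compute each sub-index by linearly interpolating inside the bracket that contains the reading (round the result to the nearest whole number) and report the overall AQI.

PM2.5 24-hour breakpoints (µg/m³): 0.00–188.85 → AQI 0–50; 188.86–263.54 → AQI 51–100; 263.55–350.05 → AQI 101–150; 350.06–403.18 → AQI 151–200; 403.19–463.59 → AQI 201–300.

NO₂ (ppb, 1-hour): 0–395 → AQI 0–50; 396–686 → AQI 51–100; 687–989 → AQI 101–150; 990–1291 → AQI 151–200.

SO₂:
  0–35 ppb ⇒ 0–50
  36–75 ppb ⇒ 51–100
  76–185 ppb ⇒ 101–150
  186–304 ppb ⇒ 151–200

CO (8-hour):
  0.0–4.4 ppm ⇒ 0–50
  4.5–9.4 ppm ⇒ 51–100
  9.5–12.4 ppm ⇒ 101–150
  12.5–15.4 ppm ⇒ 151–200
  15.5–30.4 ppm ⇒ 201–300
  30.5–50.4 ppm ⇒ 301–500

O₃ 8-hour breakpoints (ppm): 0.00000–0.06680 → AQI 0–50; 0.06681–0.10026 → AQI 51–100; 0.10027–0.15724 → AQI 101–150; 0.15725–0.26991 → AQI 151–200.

208

PM2.5: 407.65 lies in 403.19–463.59, so I_lo=201, I_hi=300, C_lo=403.19, C_hi=463.59.
(300−201)/(463.59−403.19) × (407.65−403.19) + 201 = 99/60.40 × 4.46 + 201 ≈ 208.31 → 208.
NO₂: row 990–1291 (AQI 151–200). (200−151)·(1193−990)/(1291−990) + 151 = 49·203/301 + 151 ≈ 184.05 → 184.
SO₂: 63 lies in 36–75, so I_lo=51, I_hi=100, C_lo=36, C_hi=75.
(100−51)/(75−36) × (63−36) + 51 = 49/39 × 27 + 51 ≈ 84.92 → 85.
CO 9.2: bracket 4.5–9.4 → index 51–100; slope 49/4.9, offset 4.7.
AQI = 51 + 49/4.9·4.7 ≈ 98.00 ⇒ 98.
O₃: 0.09742 lies in 0.06681–0.10026, so I_lo=51, I_hi=100, C_lo=0.06681, C_hi=0.10026.
(100−51)/(0.10026−0.06681) × (0.09742−0.06681) + 51 = 49/0.03345 × 0.03061 + 51 ≈ 95.84 → 96.
Sub-indices: PM2.5→208, NO₂→184, SO₂→85, CO→98, O₃→96. Overall AQI = max = 208; dominant pollutant is PM2.5.
AQI 208: Very Unhealthy.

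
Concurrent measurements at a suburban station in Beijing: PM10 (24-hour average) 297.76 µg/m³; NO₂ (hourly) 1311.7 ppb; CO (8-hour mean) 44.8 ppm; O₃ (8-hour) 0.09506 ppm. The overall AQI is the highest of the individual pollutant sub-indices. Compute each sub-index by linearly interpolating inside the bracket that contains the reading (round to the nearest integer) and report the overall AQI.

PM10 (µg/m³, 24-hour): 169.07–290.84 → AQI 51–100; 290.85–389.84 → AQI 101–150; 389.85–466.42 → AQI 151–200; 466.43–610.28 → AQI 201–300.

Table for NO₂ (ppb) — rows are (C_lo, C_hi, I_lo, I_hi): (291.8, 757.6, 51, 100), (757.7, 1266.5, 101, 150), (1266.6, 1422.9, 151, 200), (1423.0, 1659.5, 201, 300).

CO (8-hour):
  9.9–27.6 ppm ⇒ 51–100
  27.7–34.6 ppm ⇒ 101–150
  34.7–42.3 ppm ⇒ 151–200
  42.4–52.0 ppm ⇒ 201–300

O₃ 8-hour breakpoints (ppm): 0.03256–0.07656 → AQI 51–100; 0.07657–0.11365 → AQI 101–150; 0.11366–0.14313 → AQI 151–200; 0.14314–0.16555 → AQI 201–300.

226

PM10 297.76: bracket 290.85–389.84 → index 101–150; slope 49/98.99, offset 6.91.
AQI = 101 + 49/98.99·6.91 ≈ 104.42 ⇒ 104.
NO₂: 1311.7 lies in 1266.6–1422.9, so I_lo=151, I_hi=200, C_lo=1266.6, C_hi=1422.9.
(200−151)/(1422.9−1266.6) × (1311.7−1266.6) + 151 = 49/156.3 × 45.1 + 151 ≈ 165.14 → 165.
CO: 44.8 lies in 42.4–52.0, so I_lo=201, I_hi=300, C_lo=42.4, C_hi=52.0.
(300−201)/(52.0−42.4) × (44.8−42.4) + 201 = 99/9.6 × 2.4 + 201 ≈ 225.75 → 226.
O₃: row 0.07657–0.11365 (AQI 101–150). (150−101)·(0.09506−0.07657)/(0.11365−0.07657) + 101 = 49·0.01849/0.03708 + 101 ≈ 125.43 → 125.
Sub-indices: PM10→104, NO₂→165, CO→226, O₃→125. Overall AQI = max = 226; dominant pollutant is CO.
AQI 226: Very Unhealthy.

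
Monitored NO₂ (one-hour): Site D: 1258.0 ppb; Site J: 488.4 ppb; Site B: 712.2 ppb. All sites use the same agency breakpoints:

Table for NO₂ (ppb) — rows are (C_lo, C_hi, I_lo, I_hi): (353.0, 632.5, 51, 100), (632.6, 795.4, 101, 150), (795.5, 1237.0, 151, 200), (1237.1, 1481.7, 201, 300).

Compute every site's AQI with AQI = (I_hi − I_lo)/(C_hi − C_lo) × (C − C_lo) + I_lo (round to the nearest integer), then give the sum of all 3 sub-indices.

Site D: 1258.0 lies in 1237.1–1481.7, so I_lo=201, I_hi=300, C_lo=1237.1, C_hi=1481.7.
(300−201)/(1481.7−1237.1) × (1258.0−1237.1) + 201 = 99/244.6 × 20.9 + 201 ≈ 209.46 → 209.
Site J: 488.4 lies in 353.0–632.5, so I_lo=51, I_hi=100, C_lo=353.0, C_hi=632.5.
(100−51)/(632.5−353.0) × (488.4−353.0) + 51 = 49/279.5 × 135.4 + 51 ≈ 74.74 → 75.
Site B: 712.2 lies in 632.6–795.4, so I_lo=101, I_hi=150, C_lo=632.6, C_hi=795.4.
(150−101)/(795.4−632.6) × (712.2−632.6) + 101 = 49/162.8 × 79.6 + 101 ≈ 124.96 → 125.
AQIs: Site D=209, Site J=75, Site B=125. Sum = 209 + 75 + 125 = 409.

409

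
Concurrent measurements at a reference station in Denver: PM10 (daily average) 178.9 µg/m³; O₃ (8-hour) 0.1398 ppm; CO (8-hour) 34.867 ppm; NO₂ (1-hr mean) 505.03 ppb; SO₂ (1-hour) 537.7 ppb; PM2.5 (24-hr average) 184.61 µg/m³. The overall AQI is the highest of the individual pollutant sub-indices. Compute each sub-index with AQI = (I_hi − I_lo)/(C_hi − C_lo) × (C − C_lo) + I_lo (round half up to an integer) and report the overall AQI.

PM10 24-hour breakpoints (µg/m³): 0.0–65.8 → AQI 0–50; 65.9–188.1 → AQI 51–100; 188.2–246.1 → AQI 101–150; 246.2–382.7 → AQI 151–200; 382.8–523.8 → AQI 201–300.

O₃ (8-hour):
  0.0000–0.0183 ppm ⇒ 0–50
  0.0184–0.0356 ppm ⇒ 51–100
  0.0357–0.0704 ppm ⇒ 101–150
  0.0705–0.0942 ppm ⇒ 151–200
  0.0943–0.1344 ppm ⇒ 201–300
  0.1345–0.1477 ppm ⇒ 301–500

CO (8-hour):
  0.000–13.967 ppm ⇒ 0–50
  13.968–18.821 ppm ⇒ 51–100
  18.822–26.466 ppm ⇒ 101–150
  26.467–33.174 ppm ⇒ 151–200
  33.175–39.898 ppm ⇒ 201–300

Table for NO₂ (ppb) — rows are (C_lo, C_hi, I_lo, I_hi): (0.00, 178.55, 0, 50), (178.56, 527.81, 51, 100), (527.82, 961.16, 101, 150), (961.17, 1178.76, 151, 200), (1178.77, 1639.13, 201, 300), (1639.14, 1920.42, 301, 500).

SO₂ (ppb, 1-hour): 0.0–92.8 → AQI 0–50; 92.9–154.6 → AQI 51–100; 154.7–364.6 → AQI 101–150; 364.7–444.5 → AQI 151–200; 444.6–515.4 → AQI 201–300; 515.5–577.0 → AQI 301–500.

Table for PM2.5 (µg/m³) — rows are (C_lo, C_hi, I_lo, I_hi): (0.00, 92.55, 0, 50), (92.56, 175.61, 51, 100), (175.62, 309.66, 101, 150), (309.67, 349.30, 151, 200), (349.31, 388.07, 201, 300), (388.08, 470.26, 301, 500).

381

PM10: 178.9 lies in 65.9–188.1, so I_lo=51, I_hi=100, C_lo=65.9, C_hi=188.1.
(100−51)/(188.1−65.9) × (178.9−65.9) + 51 = 49/122.2 × 113.0 + 51 ≈ 96.31 → 96.
O₃: row 0.1345–0.1477 (AQI 301–500). (500−301)·(0.1398−0.1345)/(0.1477−0.1345) + 301 = 199·0.0053/0.0132 + 301 ≈ 380.90 → 381.
CO: row 33.175–39.898 (AQI 201–300). (300−201)·(34.867−33.175)/(39.898−33.175) + 201 = 99·1.692/6.723 + 201 ≈ 225.92 → 226.
NO₂: row 178.56–527.81 (AQI 51–100). (100−51)·(505.03−178.56)/(527.81−178.56) + 51 = 49·326.47/349.25 + 51 ≈ 96.80 → 97.
SO₂: 537.7 lies in 515.5–577.0, so I_lo=301, I_hi=500, C_lo=515.5, C_hi=577.0.
(500−301)/(577.0−515.5) × (537.7−515.5) + 301 = 199/61.5 × 22.2 + 301 ≈ 372.83 → 373.
PM2.5: row 175.62–309.66 (AQI 101–150). (150−101)·(184.61−175.62)/(309.66−175.62) + 101 = 49·8.99/134.04 + 101 ≈ 104.29 → 104.
Sub-indices: PM10→96, O₃→381, CO→226, NO₂→97, SO₂→373, PM2.5→104. Overall AQI = max = 381; dominant pollutant is O₃.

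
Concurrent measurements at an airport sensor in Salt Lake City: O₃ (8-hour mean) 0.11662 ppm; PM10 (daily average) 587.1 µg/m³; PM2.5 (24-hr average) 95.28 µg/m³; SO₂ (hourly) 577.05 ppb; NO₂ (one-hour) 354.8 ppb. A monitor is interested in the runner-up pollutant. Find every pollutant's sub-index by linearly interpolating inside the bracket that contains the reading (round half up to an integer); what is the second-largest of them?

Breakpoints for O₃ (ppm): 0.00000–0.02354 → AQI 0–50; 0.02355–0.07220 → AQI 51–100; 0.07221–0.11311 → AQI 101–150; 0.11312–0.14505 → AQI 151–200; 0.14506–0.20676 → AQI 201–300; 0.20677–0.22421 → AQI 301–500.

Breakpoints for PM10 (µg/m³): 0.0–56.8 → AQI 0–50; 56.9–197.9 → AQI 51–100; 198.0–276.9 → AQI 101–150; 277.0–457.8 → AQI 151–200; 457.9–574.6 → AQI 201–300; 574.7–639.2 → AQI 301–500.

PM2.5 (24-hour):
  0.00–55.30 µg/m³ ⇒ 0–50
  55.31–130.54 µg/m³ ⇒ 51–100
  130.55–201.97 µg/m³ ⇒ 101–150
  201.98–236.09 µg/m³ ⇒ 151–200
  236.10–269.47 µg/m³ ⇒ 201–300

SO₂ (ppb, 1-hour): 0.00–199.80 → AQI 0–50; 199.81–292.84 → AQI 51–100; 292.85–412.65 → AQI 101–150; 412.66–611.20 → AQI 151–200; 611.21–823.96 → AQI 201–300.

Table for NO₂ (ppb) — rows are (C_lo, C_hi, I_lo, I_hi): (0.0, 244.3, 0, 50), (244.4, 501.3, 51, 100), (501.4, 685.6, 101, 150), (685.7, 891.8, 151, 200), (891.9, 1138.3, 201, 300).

O₃: 0.11662 lies in 0.11312–0.14505, so I_lo=151, I_hi=200, C_lo=0.11312, C_hi=0.14505.
(200−151)/(0.14505−0.11312) × (0.11662−0.11312) + 151 = 49/0.03193 × 0.00350 + 151 ≈ 156.37 → 156.
PM10 587.1: bracket 574.7–639.2 → index 301–500; slope 199/64.5, offset 12.4.
AQI = 301 + 199/64.5·12.4 ≈ 339.26 ⇒ 339.
PM2.5: 95.28 lies in 55.31–130.54, so I_lo=51, I_hi=100, C_lo=55.31, C_hi=130.54.
(100−51)/(130.54−55.31) × (95.28−55.31) + 51 = 49/75.23 × 39.97 + 51 ≈ 77.03 → 77.
SO₂: row 412.66–611.20 (AQI 151–200). (200−151)·(577.05−412.66)/(611.20−412.66) + 151 = 49·164.39/198.54 + 151 ≈ 191.57 → 192.
NO₂: row 244.4–501.3 (AQI 51–100). (100−51)·(354.8−244.4)/(501.3−244.4) + 51 = 49·110.4/256.9 + 51 ≈ 72.06 → 72.
Sub-indices: O₃→156, PM10→339, PM2.5→77, SO₂→192, NO₂→72. Ranked high→low: 339, 192, 156, 77, 72. Second-highest sub-index = 192.

192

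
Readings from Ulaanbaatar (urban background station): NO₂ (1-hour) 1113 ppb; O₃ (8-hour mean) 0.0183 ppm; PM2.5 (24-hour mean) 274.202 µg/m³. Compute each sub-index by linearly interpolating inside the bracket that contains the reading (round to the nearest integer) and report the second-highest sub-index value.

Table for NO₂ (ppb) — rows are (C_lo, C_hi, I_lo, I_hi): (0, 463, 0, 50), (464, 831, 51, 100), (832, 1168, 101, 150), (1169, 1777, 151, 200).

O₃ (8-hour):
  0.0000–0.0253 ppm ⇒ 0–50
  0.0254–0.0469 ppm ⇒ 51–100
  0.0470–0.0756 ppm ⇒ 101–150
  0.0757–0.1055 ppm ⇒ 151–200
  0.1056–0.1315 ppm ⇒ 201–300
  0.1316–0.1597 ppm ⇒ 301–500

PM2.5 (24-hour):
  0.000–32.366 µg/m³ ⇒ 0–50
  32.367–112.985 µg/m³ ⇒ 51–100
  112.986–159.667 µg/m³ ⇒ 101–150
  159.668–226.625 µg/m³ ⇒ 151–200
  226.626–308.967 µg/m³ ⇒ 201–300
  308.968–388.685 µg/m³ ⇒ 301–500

142

NO₂: 1113 lies in 832–1168, so I_lo=101, I_hi=150, C_lo=832, C_hi=1168.
(150−101)/(1168−832) × (1113−832) + 101 = 49/336 × 281 + 101 ≈ 141.98 → 142.
O₃: 0.0183 ∈ [0.0000, 0.0253] ↔ index [0, 50].
0 + (0.0183−0.0000)·(50−0)/(0.0253−0.0000) = 0 + 0.0183·50/0.0253 ≈ 36.17, so AQI = 36.
PM2.5: 274.202 ∈ [226.626, 308.967] ↔ index [201, 300].
201 + (274.202−226.626)·(300−201)/(308.967−226.626) = 201 + 47.576·99/82.341 ≈ 258.20, so AQI = 258.
Sub-indices: NO₂→142, O₃→36, PM2.5→258. Ranked high→low: 258, 142, 36. Second-highest sub-index = 142.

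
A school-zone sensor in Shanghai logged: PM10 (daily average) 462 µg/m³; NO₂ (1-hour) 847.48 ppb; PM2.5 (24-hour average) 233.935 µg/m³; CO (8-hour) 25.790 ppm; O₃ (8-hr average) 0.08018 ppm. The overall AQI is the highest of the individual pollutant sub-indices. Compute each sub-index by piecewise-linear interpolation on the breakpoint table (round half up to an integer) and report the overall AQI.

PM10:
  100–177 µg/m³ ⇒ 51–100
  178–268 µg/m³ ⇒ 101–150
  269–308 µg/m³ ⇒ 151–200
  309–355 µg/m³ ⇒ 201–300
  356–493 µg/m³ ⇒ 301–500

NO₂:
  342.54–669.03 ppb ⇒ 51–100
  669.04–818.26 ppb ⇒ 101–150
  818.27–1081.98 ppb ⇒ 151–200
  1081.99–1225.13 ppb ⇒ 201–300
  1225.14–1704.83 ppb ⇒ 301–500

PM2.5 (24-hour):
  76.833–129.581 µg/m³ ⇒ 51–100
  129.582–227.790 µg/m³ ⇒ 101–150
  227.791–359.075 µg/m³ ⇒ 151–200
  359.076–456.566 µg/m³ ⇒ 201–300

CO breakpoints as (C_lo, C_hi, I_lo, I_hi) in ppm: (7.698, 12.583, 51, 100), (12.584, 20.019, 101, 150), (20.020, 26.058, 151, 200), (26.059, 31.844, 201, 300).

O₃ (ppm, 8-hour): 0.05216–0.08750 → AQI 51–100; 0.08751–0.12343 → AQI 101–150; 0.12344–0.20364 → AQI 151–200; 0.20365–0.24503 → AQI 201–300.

455

PM10: row 356–493 (AQI 301–500). (500−301)·(462−356)/(493−356) + 301 = 199·106/137 + 301 ≈ 454.97 → 455.
NO₂: 847.48 ∈ [818.27, 1081.98] ↔ index [151, 200].
151 + (847.48−818.27)·(200−151)/(1081.98−818.27) = 151 + 29.21·49/263.71 ≈ 156.43, so AQI = 156.
PM2.5: 233.935 ∈ [227.791, 359.075] ↔ index [151, 200].
151 + (233.935−227.791)·(200−151)/(359.075−227.791) = 151 + 6.144·49/131.284 ≈ 153.29, so AQI = 153.
CO: 25.790 lies in 20.020–26.058, so I_lo=151, I_hi=200, C_lo=20.020, C_hi=26.058.
(200−151)/(26.058−20.020) × (25.790−20.020) + 151 = 49/6.038 × 5.770 + 151 ≈ 197.83 → 198.
O₃ 0.08018: bracket 0.05216–0.08750 → index 51–100; slope 49/0.03534, offset 0.02802.
AQI = 51 + 49/0.03534·0.02802 ≈ 89.85 ⇒ 90.
Sub-indices: PM10→455, NO₂→156, PM2.5→153, CO→198, O₃→90. Overall AQI = max = 455; dominant pollutant is PM10.
AQI 455: Hazardous.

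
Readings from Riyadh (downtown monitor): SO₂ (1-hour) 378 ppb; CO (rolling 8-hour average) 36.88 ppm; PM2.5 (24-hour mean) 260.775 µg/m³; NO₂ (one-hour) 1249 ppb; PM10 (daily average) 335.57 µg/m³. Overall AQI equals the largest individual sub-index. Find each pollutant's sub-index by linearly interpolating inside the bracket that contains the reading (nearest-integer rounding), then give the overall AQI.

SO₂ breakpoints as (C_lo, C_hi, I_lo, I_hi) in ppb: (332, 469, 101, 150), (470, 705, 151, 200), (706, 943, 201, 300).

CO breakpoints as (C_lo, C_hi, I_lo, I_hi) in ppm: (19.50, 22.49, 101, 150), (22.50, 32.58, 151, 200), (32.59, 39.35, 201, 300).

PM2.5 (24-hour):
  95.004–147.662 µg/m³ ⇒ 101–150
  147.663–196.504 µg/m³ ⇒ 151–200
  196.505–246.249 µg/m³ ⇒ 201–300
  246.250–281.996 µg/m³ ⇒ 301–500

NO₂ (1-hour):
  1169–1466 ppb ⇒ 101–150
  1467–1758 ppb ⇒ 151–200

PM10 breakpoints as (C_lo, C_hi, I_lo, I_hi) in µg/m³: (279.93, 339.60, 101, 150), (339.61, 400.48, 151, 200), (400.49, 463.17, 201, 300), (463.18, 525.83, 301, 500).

382

SO₂ 378: bracket 332–469 → index 101–150; slope 49/137, offset 46.
AQI = 101 + 49/137·46 ≈ 117.45 ⇒ 117.
CO: row 32.59–39.35 (AQI 201–300). (300−201)·(36.88−32.59)/(39.35−32.59) + 201 = 99·4.29/6.76 + 201 ≈ 263.83 → 264.
PM2.5: 260.775 lies in 246.250–281.996, so I_lo=301, I_hi=500, C_lo=246.250, C_hi=281.996.
(500−301)/(281.996−246.250) × (260.775−246.250) + 301 = 199/35.746 × 14.525 + 301 ≈ 381.86 → 382.
NO₂ 1249: bracket 1169–1466 → index 101–150; slope 49/297, offset 80.
AQI = 101 + 49/297·80 ≈ 114.20 ⇒ 114.
PM10: 335.57 ∈ [279.93, 339.60] ↔ index [101, 150].
101 + (335.57−279.93)·(150−101)/(339.60−279.93) = 101 + 55.64·49/59.67 ≈ 146.69, so AQI = 147.
Sub-indices: SO₂→117, CO→264, PM2.5→382, NO₂→114, PM10→147. Overall AQI = max = 382; dominant pollutant is PM2.5.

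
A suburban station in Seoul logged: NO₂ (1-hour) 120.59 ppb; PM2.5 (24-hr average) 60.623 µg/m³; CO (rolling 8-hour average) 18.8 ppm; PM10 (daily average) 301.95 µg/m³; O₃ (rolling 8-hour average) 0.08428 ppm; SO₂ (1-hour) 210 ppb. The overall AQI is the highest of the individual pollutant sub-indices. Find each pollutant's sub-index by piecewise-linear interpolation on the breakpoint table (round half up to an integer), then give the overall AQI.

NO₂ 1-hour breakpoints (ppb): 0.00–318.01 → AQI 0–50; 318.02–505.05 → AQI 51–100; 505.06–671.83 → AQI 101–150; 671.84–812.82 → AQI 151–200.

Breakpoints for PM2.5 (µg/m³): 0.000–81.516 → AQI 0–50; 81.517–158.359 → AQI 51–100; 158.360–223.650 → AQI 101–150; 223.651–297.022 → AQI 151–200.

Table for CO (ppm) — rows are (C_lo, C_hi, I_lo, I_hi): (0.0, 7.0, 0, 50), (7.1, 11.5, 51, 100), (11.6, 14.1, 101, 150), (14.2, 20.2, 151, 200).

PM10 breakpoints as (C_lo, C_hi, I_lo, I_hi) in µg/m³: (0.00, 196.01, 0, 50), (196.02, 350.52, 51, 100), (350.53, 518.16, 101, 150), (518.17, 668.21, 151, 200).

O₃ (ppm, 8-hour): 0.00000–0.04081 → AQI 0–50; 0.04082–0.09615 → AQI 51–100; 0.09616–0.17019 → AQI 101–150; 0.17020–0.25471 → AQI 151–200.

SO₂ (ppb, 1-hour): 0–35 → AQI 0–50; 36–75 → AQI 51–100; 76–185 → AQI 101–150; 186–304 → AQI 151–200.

NO₂ 120.59: bracket 0.00–318.01 → index 0–50; slope 50/318.01, offset 120.59.
AQI = 0 + 50/318.01·120.59 ≈ 18.96 ⇒ 19.
PM2.5: row 0.000–81.516 (AQI 0–50). (50−0)·(60.623−0.000)/(81.516−0.000) + 0 = 50·60.623/81.516 + 0 ≈ 37.18 → 37.
CO: 18.8 lies in 14.2–20.2, so I_lo=151, I_hi=200, C_lo=14.2, C_hi=20.2.
(200−151)/(20.2−14.2) × (18.8−14.2) + 151 = 49/6.0 × 4.6 + 151 ≈ 188.57 → 189.
PM10 301.95: bracket 196.02–350.52 → index 51–100; slope 49/154.50, offset 105.93.
AQI = 51 + 49/154.50·105.93 ≈ 84.60 ⇒ 85.
O₃: row 0.04082–0.09615 (AQI 51–100). (100−51)·(0.08428−0.04082)/(0.09615−0.04082) + 51 = 49·0.04346/0.05533 + 51 ≈ 89.49 → 89.
SO₂: row 186–304 (AQI 151–200). (200−151)·(210−186)/(304−186) + 151 = 49·24/118 + 151 ≈ 160.97 → 161.
Sub-indices: NO₂→19, PM2.5→37, CO→189, PM10→85, O₃→89, SO₂→161. Overall AQI = max = 189; dominant pollutant is CO.
AQI 189: Unhealthy.

189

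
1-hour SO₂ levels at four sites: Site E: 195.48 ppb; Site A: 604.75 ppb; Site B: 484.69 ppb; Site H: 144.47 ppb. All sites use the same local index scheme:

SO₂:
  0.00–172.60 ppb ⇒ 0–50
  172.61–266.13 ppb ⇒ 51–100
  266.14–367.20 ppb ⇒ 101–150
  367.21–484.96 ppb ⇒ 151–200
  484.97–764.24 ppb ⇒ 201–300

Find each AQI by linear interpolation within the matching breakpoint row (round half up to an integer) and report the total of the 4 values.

Site E: 195.48 ∈ [172.61, 266.13] ↔ index [51, 100].
51 + (195.48−172.61)·(100−51)/(266.13−172.61) = 51 + 22.87·49/93.52 ≈ 62.98, so AQI = 63.
Site A: row 484.97–764.24 (AQI 201–300). (300−201)·(604.75−484.97)/(764.24−484.97) + 201 = 99·119.78/279.27 + 201 ≈ 243.46 → 243.
Site B: 484.69 ∈ [367.21, 484.96] ↔ index [151, 200].
151 + (484.69−367.21)·(200−151)/(484.96−367.21) = 151 + 117.48·49/117.75 ≈ 199.89, so AQI = 200.
Site H: 144.47 lies in 0.00–172.60, so I_lo=0, I_hi=50, C_lo=0.00, C_hi=172.60.
(50−0)/(172.60−0.00) × (144.47−0.00) + 0 = 50/172.60 × 144.47 + 0 ≈ 41.85 → 42.
AQIs: Site E=63, Site A=243, Site B=200, Site H=42. Sum = 63 + 243 + 200 + 42 = 548.

548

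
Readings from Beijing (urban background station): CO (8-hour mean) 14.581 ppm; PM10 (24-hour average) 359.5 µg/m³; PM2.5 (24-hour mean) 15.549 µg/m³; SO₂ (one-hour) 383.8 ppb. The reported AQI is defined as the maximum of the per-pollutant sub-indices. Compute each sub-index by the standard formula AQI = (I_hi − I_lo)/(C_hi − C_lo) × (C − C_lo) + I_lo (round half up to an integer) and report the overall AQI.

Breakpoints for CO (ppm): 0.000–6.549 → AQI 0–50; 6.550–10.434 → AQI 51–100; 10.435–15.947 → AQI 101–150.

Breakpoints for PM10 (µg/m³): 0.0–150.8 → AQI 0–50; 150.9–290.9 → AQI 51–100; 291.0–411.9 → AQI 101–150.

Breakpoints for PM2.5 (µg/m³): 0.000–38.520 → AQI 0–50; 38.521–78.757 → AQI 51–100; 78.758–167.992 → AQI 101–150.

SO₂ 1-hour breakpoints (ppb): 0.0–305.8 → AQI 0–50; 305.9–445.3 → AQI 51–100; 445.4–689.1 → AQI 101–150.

CO: 14.581 ∈ [10.435, 15.947] ↔ index [101, 150].
101 + (14.581−10.435)·(150−101)/(15.947−10.435) = 101 + 4.146·49/5.512 ≈ 137.86, so AQI = 138.
PM10 359.5: bracket 291.0–411.9 → index 101–150; slope 49/120.9, offset 68.5.
AQI = 101 + 49/120.9·68.5 ≈ 128.76 ⇒ 129.
PM2.5: row 0.000–38.520 (AQI 0–50). (50−0)·(15.549−0.000)/(38.520−0.000) + 0 = 50·15.549/38.520 + 0 ≈ 20.18 → 20.
SO₂: 383.8 ∈ [305.9, 445.3] ↔ index [51, 100].
51 + (383.8−305.9)·(100−51)/(445.3−305.9) = 51 + 77.9·49/139.4 ≈ 78.38, so AQI = 78.
Sub-indices: CO→138, PM10→129, PM2.5→20, SO₂→78. Overall AQI = max = 138; dominant pollutant is CO.
AQI 138: Unhealthy for Sensitive Groups.

138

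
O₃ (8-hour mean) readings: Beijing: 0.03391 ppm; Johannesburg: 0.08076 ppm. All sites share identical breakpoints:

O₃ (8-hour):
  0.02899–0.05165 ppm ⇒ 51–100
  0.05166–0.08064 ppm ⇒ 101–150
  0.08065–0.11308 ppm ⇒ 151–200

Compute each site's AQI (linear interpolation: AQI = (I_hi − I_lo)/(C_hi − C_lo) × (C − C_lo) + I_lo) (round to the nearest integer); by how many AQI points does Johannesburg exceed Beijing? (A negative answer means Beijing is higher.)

Beijing: 0.03391 ∈ [0.02899, 0.05165] ↔ index [51, 100].
51 + (0.03391−0.02899)·(100−51)/(0.05165−0.02899) = 51 + 0.00492·49/0.02266 ≈ 61.64, so AQI = 62.
Johannesburg: row 0.08065–0.11308 (AQI 151–200). (200−151)·(0.08076−0.08065)/(0.11308−0.08065) + 151 = 49·0.00011/0.03243 + 151 ≈ 151.17 → 151.
AQIs: Beijing=62, Johannesburg=151. Johannesburg (151) − Beijing (62) = 89.

89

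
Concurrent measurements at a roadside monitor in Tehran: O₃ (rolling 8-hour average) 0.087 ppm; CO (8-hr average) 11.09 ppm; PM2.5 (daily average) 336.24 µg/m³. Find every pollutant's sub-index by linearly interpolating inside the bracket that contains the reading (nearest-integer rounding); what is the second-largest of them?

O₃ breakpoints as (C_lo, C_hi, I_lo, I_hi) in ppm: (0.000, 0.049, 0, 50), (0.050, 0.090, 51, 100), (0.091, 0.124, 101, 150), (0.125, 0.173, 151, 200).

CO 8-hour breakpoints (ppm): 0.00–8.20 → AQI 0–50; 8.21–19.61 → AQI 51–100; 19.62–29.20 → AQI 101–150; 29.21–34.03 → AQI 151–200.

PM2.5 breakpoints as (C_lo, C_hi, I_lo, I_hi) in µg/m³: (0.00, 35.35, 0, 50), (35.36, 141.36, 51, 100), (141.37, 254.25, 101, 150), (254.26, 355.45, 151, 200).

96

O₃: 0.087 lies in 0.050–0.090, so I_lo=51, I_hi=100, C_lo=0.050, C_hi=0.090.
(100−51)/(0.090−0.050) × (0.087−0.050) + 51 = 49/0.040 × 0.037 + 51 ≈ 96.33 → 96.
CO 11.09: bracket 8.21–19.61 → index 51–100; slope 49/11.40, offset 2.88.
AQI = 51 + 49/11.40·2.88 ≈ 63.38 ⇒ 63.
PM2.5: 336.24 ∈ [254.26, 355.45] ↔ index [151, 200].
151 + (336.24−254.26)·(200−151)/(355.45−254.26) = 151 + 81.98·49/101.19 ≈ 190.70, so AQI = 191.
Sub-indices: O₃→96, CO→63, PM2.5→191. Ranked high→low: 191, 96, 63. Second-highest sub-index = 96.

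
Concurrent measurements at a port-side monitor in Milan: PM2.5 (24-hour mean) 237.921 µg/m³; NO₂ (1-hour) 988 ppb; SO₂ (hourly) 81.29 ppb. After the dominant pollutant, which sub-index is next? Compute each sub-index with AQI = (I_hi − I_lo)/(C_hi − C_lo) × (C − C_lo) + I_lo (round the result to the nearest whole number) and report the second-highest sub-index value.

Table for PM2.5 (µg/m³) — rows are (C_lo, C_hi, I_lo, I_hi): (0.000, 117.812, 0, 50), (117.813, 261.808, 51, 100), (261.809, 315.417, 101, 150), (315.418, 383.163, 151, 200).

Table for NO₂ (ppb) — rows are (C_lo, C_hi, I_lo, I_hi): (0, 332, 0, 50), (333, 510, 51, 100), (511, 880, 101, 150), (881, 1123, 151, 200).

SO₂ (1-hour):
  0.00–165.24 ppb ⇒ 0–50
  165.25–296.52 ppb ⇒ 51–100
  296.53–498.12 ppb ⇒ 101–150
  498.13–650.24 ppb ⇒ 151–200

92

PM2.5: 237.921 lies in 117.813–261.808, so I_lo=51, I_hi=100, C_lo=117.813, C_hi=261.808.
(100−51)/(261.808−117.813) × (237.921−117.813) + 51 = 49/143.995 × 120.108 + 51 ≈ 91.87 → 92.
NO₂: row 881–1123 (AQI 151–200). (200−151)·(988−881)/(1123−881) + 151 = 49·107/242 + 151 ≈ 172.67 → 173.
SO₂: row 0.00–165.24 (AQI 0–50). (50−0)·(81.29−0.00)/(165.24−0.00) + 0 = 50·81.29/165.24 + 0 ≈ 24.60 → 25.
Sub-indices: PM2.5→92, NO₂→173, SO₂→25. Ranked high→low: 173, 92, 25. Second-highest sub-index = 92.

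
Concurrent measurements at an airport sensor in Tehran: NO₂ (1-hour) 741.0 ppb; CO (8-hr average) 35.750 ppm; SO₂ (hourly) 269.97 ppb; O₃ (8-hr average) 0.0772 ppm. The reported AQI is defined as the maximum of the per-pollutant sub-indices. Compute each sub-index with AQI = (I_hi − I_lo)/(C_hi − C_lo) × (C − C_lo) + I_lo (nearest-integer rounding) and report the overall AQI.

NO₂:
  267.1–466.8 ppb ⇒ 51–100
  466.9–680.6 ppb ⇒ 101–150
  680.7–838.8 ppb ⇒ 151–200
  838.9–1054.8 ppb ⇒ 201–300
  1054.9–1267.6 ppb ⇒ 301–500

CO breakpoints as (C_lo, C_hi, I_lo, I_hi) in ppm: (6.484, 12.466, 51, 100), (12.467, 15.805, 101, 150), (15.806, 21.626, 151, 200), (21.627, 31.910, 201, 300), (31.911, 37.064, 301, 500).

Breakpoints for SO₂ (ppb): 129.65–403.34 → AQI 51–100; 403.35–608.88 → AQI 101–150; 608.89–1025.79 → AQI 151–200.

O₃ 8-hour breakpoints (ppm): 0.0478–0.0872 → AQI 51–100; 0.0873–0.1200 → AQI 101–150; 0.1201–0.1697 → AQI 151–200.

NO₂: 741.0 lies in 680.7–838.8, so I_lo=151, I_hi=200, C_lo=680.7, C_hi=838.8.
(200−151)/(838.8−680.7) × (741.0−680.7) + 151 = 49/158.1 × 60.3 + 151 ≈ 169.69 → 170.
CO: 35.750 lies in 31.911–37.064, so I_lo=301, I_hi=500, C_lo=31.911, C_hi=37.064.
(500−301)/(37.064−31.911) × (35.750−31.911) + 301 = 199/5.153 × 3.839 + 301 ≈ 449.26 → 449.
SO₂: 269.97 ∈ [129.65, 403.34] ↔ index [51, 100].
51 + (269.97−129.65)·(100−51)/(403.34−129.65) = 51 + 140.32·49/273.69 ≈ 76.12, so AQI = 76.
O₃: 0.0772 lies in 0.0478–0.0872, so I_lo=51, I_hi=100, C_lo=0.0478, C_hi=0.0872.
(100−51)/(0.0872−0.0478) × (0.0772−0.0478) + 51 = 49/0.0394 × 0.0294 + 51 ≈ 87.56 → 88.
Sub-indices: NO₂→170, CO→449, SO₂→76, O₃→88. Overall AQI = max = 449; dominant pollutant is CO.

449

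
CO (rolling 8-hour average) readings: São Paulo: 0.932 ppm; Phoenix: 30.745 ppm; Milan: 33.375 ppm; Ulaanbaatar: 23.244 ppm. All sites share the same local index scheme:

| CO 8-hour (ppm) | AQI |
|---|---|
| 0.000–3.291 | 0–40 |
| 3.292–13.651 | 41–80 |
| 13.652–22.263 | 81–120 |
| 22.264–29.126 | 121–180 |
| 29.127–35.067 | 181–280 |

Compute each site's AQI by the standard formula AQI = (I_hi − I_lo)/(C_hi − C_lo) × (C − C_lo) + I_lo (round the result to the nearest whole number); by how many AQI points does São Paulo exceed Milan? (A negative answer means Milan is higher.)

São Paulo: 0.932 ∈ [0.000, 3.291] ↔ index [0, 40].
0 + (0.932−0.000)·(40−0)/(3.291−0.000) = 0 + 0.932·40/3.291 ≈ 11.33, so AQI = 11.
Phoenix: 30.745 lies in 29.127–35.067, so I_lo=181, I_hi=280, C_lo=29.127, C_hi=35.067.
(280−181)/(35.067−29.127) × (30.745−29.127) + 181 = 99/5.940 × 1.618 + 181 ≈ 207.97 → 208.
Milan 33.375: bracket 29.127–35.067 → index 181–280; slope 99/5.940, offset 4.248.
AQI = 181 + 99/5.940·4.248 ≈ 251.80 ⇒ 252.
Ulaanbaatar 23.244: bracket 22.264–29.126 → index 121–180; slope 59/6.862, offset 0.980.
AQI = 121 + 59/6.862·0.980 ≈ 129.43 ⇒ 129.
AQIs: São Paulo=11, Phoenix=208, Milan=252, Ulaanbaatar=129. São Paulo (11) − Milan (252) = -241.

-241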